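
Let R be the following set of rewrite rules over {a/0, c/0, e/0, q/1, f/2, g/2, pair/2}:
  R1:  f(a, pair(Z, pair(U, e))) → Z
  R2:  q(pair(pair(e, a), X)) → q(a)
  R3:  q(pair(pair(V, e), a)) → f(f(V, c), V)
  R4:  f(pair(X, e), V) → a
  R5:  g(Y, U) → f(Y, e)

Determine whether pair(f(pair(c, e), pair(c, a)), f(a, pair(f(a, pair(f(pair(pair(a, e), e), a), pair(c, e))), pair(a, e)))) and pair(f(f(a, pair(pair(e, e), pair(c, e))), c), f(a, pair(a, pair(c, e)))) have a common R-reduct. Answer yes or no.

Reduce t₁ = pair(f(pair(c, e), pair(c, a)), f(a, pair(f(a, pair(f(pair(pair(a, e), e), a), pair(c, e))), pair(a, e)))):
1. pair(f(pair(c, e), pair(c, a)), f(a, pair(f(a, pair(f(pair(pair(a, e), e), a), pair(c, e))), pair(a, e))))  →  pair(a, f(a, pair(f(a, pair(f(pair(pair(a, e), e), a), pair(c, e))), pair(a, e))))   [R4 at 1]
2. pair(a, f(a, pair(f(a, pair(f(pair(pair(a, e), e), a), pair(c, e))), pair(a, e))))  →  pair(a, f(a, pair(f(pair(pair(a, e), e), a), pair(c, e))))   [R1 at 2]
3. pair(a, f(a, pair(f(pair(pair(a, e), e), a), pair(c, e))))  →  pair(a, f(pair(pair(a, e), e), a))   [R1 at 2]
4. pair(a, f(pair(pair(a, e), e), a))  →  pair(a, a)   [R4 at 2]

Reduce t₂ = pair(f(f(a, pair(pair(e, e), pair(c, e))), c), f(a, pair(a, pair(c, e)))):
1. pair(f(f(a, pair(pair(e, e), pair(c, e))), c), f(a, pair(a, pair(c, e))))  →  pair(f(pair(e, e), c), f(a, pair(a, pair(c, e))))   [R1 at 1.1]
2. pair(f(pair(e, e), c), f(a, pair(a, pair(c, e))))  →  pair(a, f(a, pair(a, pair(c, e))))   [R4 at 1]
3. pair(a, f(a, pair(a, pair(c, e))))  →  pair(a, a)   [R1 at 2]

yes — NF(t₁) = pair(a, a), NF(t₂) = pair(a, a)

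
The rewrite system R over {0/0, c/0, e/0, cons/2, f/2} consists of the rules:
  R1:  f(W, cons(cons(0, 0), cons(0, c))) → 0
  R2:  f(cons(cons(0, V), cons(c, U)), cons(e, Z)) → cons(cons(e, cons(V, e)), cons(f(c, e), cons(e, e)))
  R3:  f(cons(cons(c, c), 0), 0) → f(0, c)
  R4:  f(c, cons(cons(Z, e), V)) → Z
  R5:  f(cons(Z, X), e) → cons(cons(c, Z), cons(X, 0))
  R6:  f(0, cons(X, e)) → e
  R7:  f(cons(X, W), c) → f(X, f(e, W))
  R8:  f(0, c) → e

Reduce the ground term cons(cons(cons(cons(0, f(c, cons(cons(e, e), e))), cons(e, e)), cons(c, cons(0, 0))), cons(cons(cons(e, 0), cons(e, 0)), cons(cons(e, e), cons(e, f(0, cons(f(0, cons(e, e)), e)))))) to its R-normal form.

1. cons(cons(cons(cons(0, f(c, cons(cons(e, e), e))), cons(e, e)), cons(c, cons(0, 0))), cons(cons(cons(e, 0), cons(e, 0)), cons(cons(e, e), cons(e, f(0, cons(f(0, cons(e, e)), e))))))  →  cons(cons(cons(cons(0, e), cons(e, e)), cons(c, cons(0, 0))), cons(cons(cons(e, 0), cons(e, 0)), cons(cons(e, e), cons(e, f(0, cons(f(0, cons(e, e)), e))))))   [R4 at 1.1.1.2]
2. cons(cons(cons(cons(0, e), cons(e, e)), cons(c, cons(0, 0))), cons(cons(cons(e, 0), cons(e, 0)), cons(cons(e, e), cons(e, f(0, cons(f(0, cons(e, e)), e))))))  →  cons(cons(cons(cons(0, e), cons(e, e)), cons(c, cons(0, 0))), cons(cons(cons(e, 0), cons(e, 0)), cons(cons(e, e), cons(e, e))))   [R6 at 2.2.2.2]

cons(cons(cons(cons(0, e), cons(e, e)), cons(c, cons(0, 0))), cons(cons(cons(e, 0), cons(e, 0)), cons(cons(e, e), cons(e, e))))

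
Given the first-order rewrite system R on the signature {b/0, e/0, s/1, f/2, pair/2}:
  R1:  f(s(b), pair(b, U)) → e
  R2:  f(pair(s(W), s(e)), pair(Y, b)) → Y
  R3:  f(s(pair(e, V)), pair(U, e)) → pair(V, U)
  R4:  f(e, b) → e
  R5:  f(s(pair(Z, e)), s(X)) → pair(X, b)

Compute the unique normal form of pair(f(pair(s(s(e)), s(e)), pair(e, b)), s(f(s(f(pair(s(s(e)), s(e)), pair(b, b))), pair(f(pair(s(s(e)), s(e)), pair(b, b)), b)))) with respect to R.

pair(e, s(e))

1. pair(f(pair(s(s(e)), s(e)), pair(e, b)), s(f(s(f(pair(s(s(e)), s(e)), pair(b, b))), pair(f(pair(s(s(e)), s(e)), pair(b, b)), b))))  →  pair(e, s(f(s(f(pair(s(s(e)), s(e)), pair(b, b))), pair(f(pair(s(s(e)), s(e)), pair(b, b)), b))))   [R2 at 1]
2. pair(e, s(f(s(f(pair(s(s(e)), s(e)), pair(b, b))), pair(f(pair(s(s(e)), s(e)), pair(b, b)), b))))  →  pair(e, s(f(s(b), pair(f(pair(s(s(e)), s(e)), pair(b, b)), b))))   [R2 at 2.1.1.1]
3. pair(e, s(f(s(b), pair(f(pair(s(s(e)), s(e)), pair(b, b)), b))))  →  pair(e, s(f(s(b), pair(b, b))))   [R2 at 2.1.2.1]
4. pair(e, s(f(s(b), pair(b, b))))  →  pair(e, s(e))   [R1 at 2.1]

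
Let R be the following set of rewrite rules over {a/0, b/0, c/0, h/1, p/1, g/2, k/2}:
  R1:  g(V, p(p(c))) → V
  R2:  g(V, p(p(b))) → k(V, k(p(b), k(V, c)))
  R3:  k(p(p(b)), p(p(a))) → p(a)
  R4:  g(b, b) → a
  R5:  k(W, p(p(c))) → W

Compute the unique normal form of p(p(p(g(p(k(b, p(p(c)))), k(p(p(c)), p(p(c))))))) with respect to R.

1. p(p(p(g(p(k(b, p(p(c)))), k(p(p(c)), p(p(c)))))))  →  p(p(p(g(p(b), k(p(p(c)), p(p(c)))))))   [R5 at 1.1.1.1.1]
2. p(p(p(g(p(b), k(p(p(c)), p(p(c)))))))  →  p(p(p(g(p(b), p(p(c))))))   [R5 at 1.1.1.2]
3. p(p(p(g(p(b), p(p(c))))))  →  p(p(p(p(b))))   [R1 at 1.1.1]

p(p(p(p(b))))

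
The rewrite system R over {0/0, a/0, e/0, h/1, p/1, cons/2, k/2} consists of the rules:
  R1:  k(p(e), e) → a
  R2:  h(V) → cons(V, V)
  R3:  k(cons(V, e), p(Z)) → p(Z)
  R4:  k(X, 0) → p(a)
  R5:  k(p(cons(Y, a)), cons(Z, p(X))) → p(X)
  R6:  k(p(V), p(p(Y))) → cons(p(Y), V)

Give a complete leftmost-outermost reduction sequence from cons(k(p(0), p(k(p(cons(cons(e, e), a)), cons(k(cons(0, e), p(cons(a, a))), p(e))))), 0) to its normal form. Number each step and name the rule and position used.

1. cons(k(p(0), p(k(p(cons(cons(e, e), a)), cons(k(cons(0, e), p(cons(a, a))), p(e))))), 0)  →  cons(k(p(0), p(p(e))), 0)   [R5 at 1.2.1]
2. cons(k(p(0), p(p(e))), 0)  →  cons(cons(p(e), 0), 0)   [R6 at 1]

cons(cons(p(e), 0), 0)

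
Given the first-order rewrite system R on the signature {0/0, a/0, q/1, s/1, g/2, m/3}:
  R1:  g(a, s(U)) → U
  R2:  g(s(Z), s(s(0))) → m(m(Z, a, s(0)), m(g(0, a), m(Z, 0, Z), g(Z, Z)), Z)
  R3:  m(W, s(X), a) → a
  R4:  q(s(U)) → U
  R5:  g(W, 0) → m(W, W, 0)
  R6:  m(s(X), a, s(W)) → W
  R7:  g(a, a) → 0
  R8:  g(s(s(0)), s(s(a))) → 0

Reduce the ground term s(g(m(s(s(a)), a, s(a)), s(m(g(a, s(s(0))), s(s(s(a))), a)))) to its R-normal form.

s(a)

1. s(g(m(s(s(a)), a, s(a)), s(m(g(a, s(s(0))), s(s(s(a))), a))))  →  s(g(a, s(m(g(a, s(s(0))), s(s(s(a))), a))))   [R6 at 1.1]
2. s(g(a, s(m(g(a, s(s(0))), s(s(s(a))), a))))  →  s(m(g(a, s(s(0))), s(s(s(a))), a))   [R1 at 1]
3. s(m(g(a, s(s(0))), s(s(s(a))), a))  →  s(a)   [R3 at 1]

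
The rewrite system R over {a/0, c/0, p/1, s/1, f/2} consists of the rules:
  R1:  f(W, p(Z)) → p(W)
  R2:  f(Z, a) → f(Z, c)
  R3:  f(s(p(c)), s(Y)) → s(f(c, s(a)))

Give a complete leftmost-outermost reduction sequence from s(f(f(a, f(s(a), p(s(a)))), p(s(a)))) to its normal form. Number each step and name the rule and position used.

s(p(p(a)))

1. s(f(f(a, f(s(a), p(s(a)))), p(s(a))))  →  s(p(f(a, f(s(a), p(s(a))))))   [R1 at 1]
2. s(p(f(a, f(s(a), p(s(a))))))  →  s(p(f(a, p(s(a)))))   [R1 at 1.1.2]
3. s(p(f(a, p(s(a)))))  →  s(p(p(a)))   [R1 at 1.1]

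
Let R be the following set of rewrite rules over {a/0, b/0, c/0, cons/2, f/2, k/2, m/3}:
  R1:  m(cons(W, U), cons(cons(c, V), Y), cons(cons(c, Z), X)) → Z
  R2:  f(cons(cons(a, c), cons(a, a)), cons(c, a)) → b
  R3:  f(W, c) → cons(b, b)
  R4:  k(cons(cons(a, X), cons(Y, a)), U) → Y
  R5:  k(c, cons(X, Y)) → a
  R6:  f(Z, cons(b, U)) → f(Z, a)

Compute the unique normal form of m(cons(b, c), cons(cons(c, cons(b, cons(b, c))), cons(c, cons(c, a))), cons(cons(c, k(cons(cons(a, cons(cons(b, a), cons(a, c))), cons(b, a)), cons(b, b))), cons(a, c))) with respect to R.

1. m(cons(b, c), cons(cons(c, cons(b, cons(b, c))), cons(c, cons(c, a))), cons(cons(c, k(cons(cons(a, cons(cons(b, a), cons(a, c))), cons(b, a)), cons(b, b))), cons(a, c)))  →  k(cons(cons(a, cons(cons(b, a), cons(a, c))), cons(b, a)), cons(b, b))   [R1 at ε]
2. k(cons(cons(a, cons(cons(b, a), cons(a, c))), cons(b, a)), cons(b, b))  →  b   [R4 at ε]

b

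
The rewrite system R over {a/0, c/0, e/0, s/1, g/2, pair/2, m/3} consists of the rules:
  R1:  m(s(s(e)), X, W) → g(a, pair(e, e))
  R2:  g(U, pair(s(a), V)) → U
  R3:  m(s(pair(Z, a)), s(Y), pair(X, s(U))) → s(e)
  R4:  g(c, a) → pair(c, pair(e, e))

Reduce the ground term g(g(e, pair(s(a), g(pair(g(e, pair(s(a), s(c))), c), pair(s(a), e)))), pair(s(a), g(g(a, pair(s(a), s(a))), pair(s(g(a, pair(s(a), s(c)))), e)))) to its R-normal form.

e

1. g(g(e, pair(s(a), g(pair(g(e, pair(s(a), s(c))), c), pair(s(a), e)))), pair(s(a), g(g(a, pair(s(a), s(a))), pair(s(g(a, pair(s(a), s(c)))), e))))  →  g(e, pair(s(a), g(pair(g(e, pair(s(a), s(c))), c), pair(s(a), e))))   [R2 at ε]
2. g(e, pair(s(a), g(pair(g(e, pair(s(a), s(c))), c), pair(s(a), e))))  →  e   [R2 at ε]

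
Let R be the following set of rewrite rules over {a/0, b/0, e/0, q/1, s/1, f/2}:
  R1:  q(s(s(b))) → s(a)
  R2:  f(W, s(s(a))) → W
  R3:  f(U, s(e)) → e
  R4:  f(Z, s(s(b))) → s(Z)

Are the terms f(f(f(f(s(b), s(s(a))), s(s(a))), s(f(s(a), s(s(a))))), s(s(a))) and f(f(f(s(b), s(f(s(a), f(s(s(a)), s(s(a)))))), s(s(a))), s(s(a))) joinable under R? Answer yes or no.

yes — NF(t₁) = s(b), NF(t₂) = s(b)

Reduce t₁ = f(f(f(f(s(b), s(s(a))), s(s(a))), s(f(s(a), s(s(a))))), s(s(a))):
1. f(f(f(f(s(b), s(s(a))), s(s(a))), s(f(s(a), s(s(a))))), s(s(a)))  →  f(f(f(s(b), s(s(a))), s(s(a))), s(f(s(a), s(s(a)))))   [R2 at ε]
2. f(f(f(s(b), s(s(a))), s(s(a))), s(f(s(a), s(s(a)))))  →  f(f(s(b), s(s(a))), s(f(s(a), s(s(a)))))   [R2 at 1]
3. f(f(s(b), s(s(a))), s(f(s(a), s(s(a)))))  →  f(s(b), s(f(s(a), s(s(a)))))   [R2 at 1]
4. f(s(b), s(f(s(a), s(s(a)))))  →  f(s(b), s(s(a)))   [R2 at 2.1]
5. f(s(b), s(s(a)))  →  s(b)   [R2 at ε]

Reduce t₂ = f(f(f(s(b), s(f(s(a), f(s(s(a)), s(s(a)))))), s(s(a))), s(s(a))):
1. f(f(f(s(b), s(f(s(a), f(s(s(a)), s(s(a)))))), s(s(a))), s(s(a)))  →  f(f(s(b), s(f(s(a), f(s(s(a)), s(s(a)))))), s(s(a)))   [R2 at ε]
2. f(f(s(b), s(f(s(a), f(s(s(a)), s(s(a)))))), s(s(a)))  →  f(s(b), s(f(s(a), f(s(s(a)), s(s(a))))))   [R2 at ε]
3. f(s(b), s(f(s(a), f(s(s(a)), s(s(a))))))  →  f(s(b), s(f(s(a), s(s(a)))))   [R2 at 2.1.2]
4. f(s(b), s(f(s(a), s(s(a)))))  →  f(s(b), s(s(a)))   [R2 at 2.1]
5. f(s(b), s(s(a)))  →  s(b)   [R2 at ε]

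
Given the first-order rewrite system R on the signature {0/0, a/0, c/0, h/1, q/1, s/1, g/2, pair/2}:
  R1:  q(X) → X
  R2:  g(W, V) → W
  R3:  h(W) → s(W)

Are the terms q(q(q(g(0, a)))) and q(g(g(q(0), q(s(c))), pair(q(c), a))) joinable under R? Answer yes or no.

yes — NF(t₁) = 0, NF(t₂) = 0

Reduce t₁ = q(q(q(g(0, a)))):
1. q(q(q(g(0, a))))  →  q(q(g(0, a)))   [R1 at ε]
2. q(q(g(0, a)))  →  q(g(0, a))   [R1 at ε]
3. q(g(0, a))  →  g(0, a)   [R1 at ε]
4. g(0, a)  →  0   [R2 at ε]

Reduce t₂ = q(g(g(q(0), q(s(c))), pair(q(c), a))):
1. q(g(g(q(0), q(s(c))), pair(q(c), a)))  →  g(g(q(0), q(s(c))), pair(q(c), a))   [R1 at ε]
2. g(g(q(0), q(s(c))), pair(q(c), a))  →  g(q(0), q(s(c)))   [R2 at ε]
3. g(q(0), q(s(c)))  →  q(0)   [R2 at ε]
4. q(0)  →  0   [R1 at ε]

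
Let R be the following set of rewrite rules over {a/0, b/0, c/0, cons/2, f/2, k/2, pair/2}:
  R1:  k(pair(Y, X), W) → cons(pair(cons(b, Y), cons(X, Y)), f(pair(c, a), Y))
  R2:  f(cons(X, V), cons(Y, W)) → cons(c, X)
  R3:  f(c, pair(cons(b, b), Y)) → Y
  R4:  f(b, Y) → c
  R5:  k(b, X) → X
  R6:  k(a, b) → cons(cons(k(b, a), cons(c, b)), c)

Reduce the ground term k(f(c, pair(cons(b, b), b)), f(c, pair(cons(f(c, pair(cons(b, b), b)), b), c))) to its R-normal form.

1. k(f(c, pair(cons(b, b), b)), f(c, pair(cons(f(c, pair(cons(b, b), b)), b), c)))  →  k(b, f(c, pair(cons(f(c, pair(cons(b, b), b)), b), c)))   [R3 at 1]
2. k(b, f(c, pair(cons(f(c, pair(cons(b, b), b)), b), c)))  →  f(c, pair(cons(f(c, pair(cons(b, b), b)), b), c))   [R5 at ε]
3. f(c, pair(cons(f(c, pair(cons(b, b), b)), b), c))  →  f(c, pair(cons(b, b), c))   [R3 at 2.1.1]
4. f(c, pair(cons(b, b), c))  →  c   [R3 at ε]

c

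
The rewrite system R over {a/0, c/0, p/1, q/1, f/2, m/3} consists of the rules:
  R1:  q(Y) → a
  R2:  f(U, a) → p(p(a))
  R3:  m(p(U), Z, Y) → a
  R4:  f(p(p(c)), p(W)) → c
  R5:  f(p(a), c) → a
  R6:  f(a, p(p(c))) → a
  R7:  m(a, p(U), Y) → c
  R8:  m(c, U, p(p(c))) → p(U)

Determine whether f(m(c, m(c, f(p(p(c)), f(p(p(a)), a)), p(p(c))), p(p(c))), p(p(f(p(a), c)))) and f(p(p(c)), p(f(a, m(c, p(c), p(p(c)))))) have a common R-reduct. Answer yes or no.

yes — NF(t₁) = c, NF(t₂) = c

Reduce t₁ = f(m(c, m(c, f(p(p(c)), f(p(p(a)), a)), p(p(c))), p(p(c))), p(p(f(p(a), c)))):
1. f(m(c, m(c, f(p(p(c)), f(p(p(a)), a)), p(p(c))), p(p(c))), p(p(f(p(a), c))))  →  f(p(m(c, f(p(p(c)), f(p(p(a)), a)), p(p(c)))), p(p(f(p(a), c))))   [R8 at 1]
2. f(p(m(c, f(p(p(c)), f(p(p(a)), a)), p(p(c)))), p(p(f(p(a), c))))  →  f(p(p(f(p(p(c)), f(p(p(a)), a)))), p(p(f(p(a), c))))   [R8 at 1.1]
3. f(p(p(f(p(p(c)), f(p(p(a)), a)))), p(p(f(p(a), c))))  →  f(p(p(f(p(p(c)), p(p(a))))), p(p(f(p(a), c))))   [R2 at 1.1.1.2]
4. f(p(p(f(p(p(c)), p(p(a))))), p(p(f(p(a), c))))  →  f(p(p(c)), p(p(f(p(a), c))))   [R4 at 1.1.1]
5. f(p(p(c)), p(p(f(p(a), c))))  →  c   [R4 at ε]

Reduce t₂ = f(p(p(c)), p(f(a, m(c, p(c), p(p(c)))))):
1. f(p(p(c)), p(f(a, m(c, p(c), p(p(c))))))  →  c   [R4 at ε]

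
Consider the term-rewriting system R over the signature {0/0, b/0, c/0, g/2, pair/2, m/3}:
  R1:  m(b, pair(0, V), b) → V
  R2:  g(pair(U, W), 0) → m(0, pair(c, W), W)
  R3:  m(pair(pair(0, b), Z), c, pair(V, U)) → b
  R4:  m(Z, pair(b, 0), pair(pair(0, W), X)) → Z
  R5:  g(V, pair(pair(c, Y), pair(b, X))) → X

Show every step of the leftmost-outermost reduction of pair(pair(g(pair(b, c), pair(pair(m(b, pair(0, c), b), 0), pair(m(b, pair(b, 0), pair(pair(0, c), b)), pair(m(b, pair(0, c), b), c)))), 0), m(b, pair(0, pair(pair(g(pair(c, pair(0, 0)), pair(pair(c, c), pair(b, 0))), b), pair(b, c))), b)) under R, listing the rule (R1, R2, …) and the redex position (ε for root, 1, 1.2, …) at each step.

pair(pair(pair(c, c), 0), pair(pair(0, b), pair(b, c)))

1. pair(pair(g(pair(b, c), pair(pair(m(b, pair(0, c), b), 0), pair(m(b, pair(b, 0), pair(pair(0, c), b)), pair(m(b, pair(0, c), b), c)))), 0), m(b, pair(0, pair(pair(g(pair(c, pair(0, 0)), pair(pair(c, c), pair(b, 0))), b), pair(b, c))), b))  →  pair(pair(g(pair(b, c), pair(pair(c, 0), pair(m(b, pair(b, 0), pair(pair(0, c), b)), pair(m(b, pair(0, c), b), c)))), 0), m(b, pair(0, pair(pair(g(pair(c, pair(0, 0)), pair(pair(c, c), pair(b, 0))), b), pair(b, c))), b))   [R1 at 1.1.2.1.1]
2. pair(pair(g(pair(b, c), pair(pair(c, 0), pair(m(b, pair(b, 0), pair(pair(0, c), b)), pair(m(b, pair(0, c), b), c)))), 0), m(b, pair(0, pair(pair(g(pair(c, pair(0, 0)), pair(pair(c, c), pair(b, 0))), b), pair(b, c))), b))  →  pair(pair(g(pair(b, c), pair(pair(c, 0), pair(b, pair(m(b, pair(0, c), b), c)))), 0), m(b, pair(0, pair(pair(g(pair(c, pair(0, 0)), pair(pair(c, c), pair(b, 0))), b), pair(b, c))), b))   [R4 at 1.1.2.2.1]
3. pair(pair(g(pair(b, c), pair(pair(c, 0), pair(b, pair(m(b, pair(0, c), b), c)))), 0), m(b, pair(0, pair(pair(g(pair(c, pair(0, 0)), pair(pair(c, c), pair(b, 0))), b), pair(b, c))), b))  →  pair(pair(pair(m(b, pair(0, c), b), c), 0), m(b, pair(0, pair(pair(g(pair(c, pair(0, 0)), pair(pair(c, c), pair(b, 0))), b), pair(b, c))), b))   [R5 at 1.1]
4. pair(pair(pair(m(b, pair(0, c), b), c), 0), m(b, pair(0, pair(pair(g(pair(c, pair(0, 0)), pair(pair(c, c), pair(b, 0))), b), pair(b, c))), b))  →  pair(pair(pair(c, c), 0), m(b, pair(0, pair(pair(g(pair(c, pair(0, 0)), pair(pair(c, c), pair(b, 0))), b), pair(b, c))), b))   [R1 at 1.1.1]
5. pair(pair(pair(c, c), 0), m(b, pair(0, pair(pair(g(pair(c, pair(0, 0)), pair(pair(c, c), pair(b, 0))), b), pair(b, c))), b))  →  pair(pair(pair(c, c), 0), pair(pair(g(pair(c, pair(0, 0)), pair(pair(c, c), pair(b, 0))), b), pair(b, c)))   [R1 at 2]
6. pair(pair(pair(c, c), 0), pair(pair(g(pair(c, pair(0, 0)), pair(pair(c, c), pair(b, 0))), b), pair(b, c)))  →  pair(pair(pair(c, c), 0), pair(pair(0, b), pair(b, c)))   [R5 at 2.1.1]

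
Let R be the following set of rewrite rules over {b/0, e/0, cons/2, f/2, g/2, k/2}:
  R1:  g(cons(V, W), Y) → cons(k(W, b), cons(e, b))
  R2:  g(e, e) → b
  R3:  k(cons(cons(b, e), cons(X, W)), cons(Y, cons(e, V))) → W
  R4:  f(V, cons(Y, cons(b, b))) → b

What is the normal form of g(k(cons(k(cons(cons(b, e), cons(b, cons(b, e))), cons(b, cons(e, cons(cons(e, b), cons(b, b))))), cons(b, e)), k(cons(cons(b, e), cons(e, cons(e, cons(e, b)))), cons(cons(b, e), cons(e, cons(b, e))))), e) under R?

b

1. g(k(cons(k(cons(cons(b, e), cons(b, cons(b, e))), cons(b, cons(e, cons(cons(e, b), cons(b, b))))), cons(b, e)), k(cons(cons(b, e), cons(e, cons(e, cons(e, b)))), cons(cons(b, e), cons(e, cons(b, e))))), e)  →  g(k(cons(cons(b, e), cons(b, e)), k(cons(cons(b, e), cons(e, cons(e, cons(e, b)))), cons(cons(b, e), cons(e, cons(b, e))))), e)   [R3 at 1.1.1]
2. g(k(cons(cons(b, e), cons(b, e)), k(cons(cons(b, e), cons(e, cons(e, cons(e, b)))), cons(cons(b, e), cons(e, cons(b, e))))), e)  →  g(k(cons(cons(b, e), cons(b, e)), cons(e, cons(e, b))), e)   [R3 at 1.2]
3. g(k(cons(cons(b, e), cons(b, e)), cons(e, cons(e, b))), e)  →  g(e, e)   [R3 at 1]
4. g(e, e)  →  b   [R2 at ε]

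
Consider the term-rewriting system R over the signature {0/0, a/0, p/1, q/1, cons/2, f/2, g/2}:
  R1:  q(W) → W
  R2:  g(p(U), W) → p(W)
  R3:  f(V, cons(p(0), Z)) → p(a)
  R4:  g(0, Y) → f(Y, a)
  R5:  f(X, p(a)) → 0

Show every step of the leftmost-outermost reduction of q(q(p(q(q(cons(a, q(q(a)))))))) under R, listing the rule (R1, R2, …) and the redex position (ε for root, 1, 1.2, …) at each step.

p(cons(a, a))

1. q(q(p(q(q(cons(a, q(q(a))))))))  →  q(p(q(q(cons(a, q(q(a)))))))   [R1 at ε]
2. q(p(q(q(cons(a, q(q(a)))))))  →  p(q(q(cons(a, q(q(a))))))   [R1 at ε]
3. p(q(q(cons(a, q(q(a))))))  →  p(q(cons(a, q(q(a)))))   [R1 at 1]
4. p(q(cons(a, q(q(a)))))  →  p(cons(a, q(q(a))))   [R1 at 1]
5. p(cons(a, q(q(a))))  →  p(cons(a, q(a)))   [R1 at 1.2]
6. p(cons(a, q(a)))  →  p(cons(a, a))   [R1 at 1.2]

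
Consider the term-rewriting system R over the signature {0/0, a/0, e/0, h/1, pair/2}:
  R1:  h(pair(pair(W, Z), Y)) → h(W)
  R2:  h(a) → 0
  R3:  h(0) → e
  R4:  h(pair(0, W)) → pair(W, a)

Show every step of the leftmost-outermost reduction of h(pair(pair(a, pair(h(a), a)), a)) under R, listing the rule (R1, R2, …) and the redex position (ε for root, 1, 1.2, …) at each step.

1. h(pair(pair(a, pair(h(a), a)), a))  →  h(a)   [R1 at ε]
2. h(a)  →  0   [R2 at ε]

0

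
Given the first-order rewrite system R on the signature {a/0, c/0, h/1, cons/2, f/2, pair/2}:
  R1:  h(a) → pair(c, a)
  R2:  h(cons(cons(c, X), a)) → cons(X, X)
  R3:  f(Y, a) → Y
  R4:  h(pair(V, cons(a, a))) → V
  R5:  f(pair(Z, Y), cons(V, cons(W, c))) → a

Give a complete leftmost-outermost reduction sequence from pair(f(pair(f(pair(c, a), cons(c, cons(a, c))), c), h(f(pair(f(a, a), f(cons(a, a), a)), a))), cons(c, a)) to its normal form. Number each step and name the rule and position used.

pair(pair(a, c), cons(c, a))

1. pair(f(pair(f(pair(c, a), cons(c, cons(a, c))), c), h(f(pair(f(a, a), f(cons(a, a), a)), a))), cons(c, a))  →  pair(f(pair(a, c), h(f(pair(f(a, a), f(cons(a, a), a)), a))), cons(c, a))   [R5 at 1.1.1]
2. pair(f(pair(a, c), h(f(pair(f(a, a), f(cons(a, a), a)), a))), cons(c, a))  →  pair(f(pair(a, c), h(pair(f(a, a), f(cons(a, a), a)))), cons(c, a))   [R3 at 1.2.1]
3. pair(f(pair(a, c), h(pair(f(a, a), f(cons(a, a), a)))), cons(c, a))  →  pair(f(pair(a, c), h(pair(a, f(cons(a, a), a)))), cons(c, a))   [R3 at 1.2.1.1]
4. pair(f(pair(a, c), h(pair(a, f(cons(a, a), a)))), cons(c, a))  →  pair(f(pair(a, c), h(pair(a, cons(a, a)))), cons(c, a))   [R3 at 1.2.1.2]
5. pair(f(pair(a, c), h(pair(a, cons(a, a)))), cons(c, a))  →  pair(f(pair(a, c), a), cons(c, a))   [R4 at 1.2]
6. pair(f(pair(a, c), a), cons(c, a))  →  pair(pair(a, c), cons(c, a))   [R3 at 1]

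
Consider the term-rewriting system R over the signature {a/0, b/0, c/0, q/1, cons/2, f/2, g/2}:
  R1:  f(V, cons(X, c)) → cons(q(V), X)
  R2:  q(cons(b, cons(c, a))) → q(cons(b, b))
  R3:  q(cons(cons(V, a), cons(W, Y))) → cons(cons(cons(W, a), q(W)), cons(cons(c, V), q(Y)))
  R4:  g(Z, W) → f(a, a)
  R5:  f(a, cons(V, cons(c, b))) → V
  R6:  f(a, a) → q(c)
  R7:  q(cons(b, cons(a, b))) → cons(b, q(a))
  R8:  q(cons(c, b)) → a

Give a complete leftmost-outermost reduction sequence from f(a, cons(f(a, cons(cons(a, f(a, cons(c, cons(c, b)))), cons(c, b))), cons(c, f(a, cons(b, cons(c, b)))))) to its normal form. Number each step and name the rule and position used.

1. f(a, cons(f(a, cons(cons(a, f(a, cons(c, cons(c, b)))), cons(c, b))), cons(c, f(a, cons(b, cons(c, b))))))  →  f(a, cons(cons(a, f(a, cons(c, cons(c, b)))), cons(c, f(a, cons(b, cons(c, b))))))   [R5 at 2.1]
2. f(a, cons(cons(a, f(a, cons(c, cons(c, b)))), cons(c, f(a, cons(b, cons(c, b))))))  →  f(a, cons(cons(a, c), cons(c, f(a, cons(b, cons(c, b))))))   [R5 at 2.1.2]
3. f(a, cons(cons(a, c), cons(c, f(a, cons(b, cons(c, b))))))  →  f(a, cons(cons(a, c), cons(c, b)))   [R5 at 2.2.2]
4. f(a, cons(cons(a, c), cons(c, b)))  →  cons(a, c)   [R5 at ε]

cons(a, c)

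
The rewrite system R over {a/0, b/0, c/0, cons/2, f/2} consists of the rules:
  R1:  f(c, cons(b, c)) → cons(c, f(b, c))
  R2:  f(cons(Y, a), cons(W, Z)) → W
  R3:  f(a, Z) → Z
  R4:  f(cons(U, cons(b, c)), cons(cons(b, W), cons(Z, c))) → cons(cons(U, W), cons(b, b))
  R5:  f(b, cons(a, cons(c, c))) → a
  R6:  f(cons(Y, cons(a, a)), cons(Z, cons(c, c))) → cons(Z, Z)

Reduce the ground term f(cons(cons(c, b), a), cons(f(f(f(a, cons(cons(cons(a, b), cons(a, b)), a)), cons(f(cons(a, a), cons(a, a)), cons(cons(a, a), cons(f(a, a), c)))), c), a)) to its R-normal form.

c

1. f(cons(cons(c, b), a), cons(f(f(f(a, cons(cons(cons(a, b), cons(a, b)), a)), cons(f(cons(a, a), cons(a, a)), cons(cons(a, a), cons(f(a, a), c)))), c), a))  →  f(f(f(a, cons(cons(cons(a, b), cons(a, b)), a)), cons(f(cons(a, a), cons(a, a)), cons(cons(a, a), cons(f(a, a), c)))), c)   [R2 at ε]
2. f(f(f(a, cons(cons(cons(a, b), cons(a, b)), a)), cons(f(cons(a, a), cons(a, a)), cons(cons(a, a), cons(f(a, a), c)))), c)  →  f(f(cons(cons(cons(a, b), cons(a, b)), a), cons(f(cons(a, a), cons(a, a)), cons(cons(a, a), cons(f(a, a), c)))), c)   [R3 at 1.1]
3. f(f(cons(cons(cons(a, b), cons(a, b)), a), cons(f(cons(a, a), cons(a, a)), cons(cons(a, a), cons(f(a, a), c)))), c)  →  f(f(cons(a, a), cons(a, a)), c)   [R2 at 1]
4. f(f(cons(a, a), cons(a, a)), c)  →  f(a, c)   [R2 at 1]
5. f(a, c)  →  c   [R3 at ε]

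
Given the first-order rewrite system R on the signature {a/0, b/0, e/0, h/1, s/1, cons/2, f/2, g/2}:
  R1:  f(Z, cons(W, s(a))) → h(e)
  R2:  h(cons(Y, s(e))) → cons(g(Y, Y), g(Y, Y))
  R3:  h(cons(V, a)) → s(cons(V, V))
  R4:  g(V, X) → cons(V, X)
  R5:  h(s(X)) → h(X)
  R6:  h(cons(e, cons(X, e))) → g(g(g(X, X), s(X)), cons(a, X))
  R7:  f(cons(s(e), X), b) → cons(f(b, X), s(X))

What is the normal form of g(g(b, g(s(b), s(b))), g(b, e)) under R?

1. g(g(b, g(s(b), s(b))), g(b, e))  →  cons(g(b, g(s(b), s(b))), g(b, e))   [R4 at ε]
2. cons(g(b, g(s(b), s(b))), g(b, e))  →  cons(cons(b, g(s(b), s(b))), g(b, e))   [R4 at 1]
3. cons(cons(b, g(s(b), s(b))), g(b, e))  →  cons(cons(b, cons(s(b), s(b))), g(b, e))   [R4 at 1.2]
4. cons(cons(b, cons(s(b), s(b))), g(b, e))  →  cons(cons(b, cons(s(b), s(b))), cons(b, e))   [R4 at 2]

cons(cons(b, cons(s(b), s(b))), cons(b, e))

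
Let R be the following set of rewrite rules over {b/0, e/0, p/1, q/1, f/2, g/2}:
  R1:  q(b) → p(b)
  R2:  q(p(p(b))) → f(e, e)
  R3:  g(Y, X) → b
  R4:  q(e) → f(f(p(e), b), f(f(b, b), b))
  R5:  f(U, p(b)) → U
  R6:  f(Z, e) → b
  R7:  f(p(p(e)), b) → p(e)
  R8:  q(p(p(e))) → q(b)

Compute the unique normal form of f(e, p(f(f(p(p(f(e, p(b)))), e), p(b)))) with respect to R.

1. f(e, p(f(f(p(p(f(e, p(b)))), e), p(b))))  →  f(e, p(f(p(p(f(e, p(b)))), e)))   [R5 at 2.1]
2. f(e, p(f(p(p(f(e, p(b)))), e)))  →  f(e, p(b))   [R6 at 2.1]
3. f(e, p(b))  →  e   [R5 at ε]

e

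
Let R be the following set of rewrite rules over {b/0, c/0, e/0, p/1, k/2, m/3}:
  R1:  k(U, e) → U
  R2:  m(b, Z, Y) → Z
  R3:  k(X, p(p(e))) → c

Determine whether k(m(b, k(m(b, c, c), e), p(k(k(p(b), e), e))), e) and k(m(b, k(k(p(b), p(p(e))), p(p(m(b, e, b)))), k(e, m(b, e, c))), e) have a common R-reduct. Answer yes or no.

yes — NF(t₁) = c, NF(t₂) = c

Reduce t₁ = k(m(b, k(m(b, c, c), e), p(k(k(p(b), e), e))), e):
1. k(m(b, k(m(b, c, c), e), p(k(k(p(b), e), e))), e)  →  m(b, k(m(b, c, c), e), p(k(k(p(b), e), e)))   [R1 at ε]
2. m(b, k(m(b, c, c), e), p(k(k(p(b), e), e)))  →  k(m(b, c, c), e)   [R2 at ε]
3. k(m(b, c, c), e)  →  m(b, c, c)   [R1 at ε]
4. m(b, c, c)  →  c   [R2 at ε]

Reduce t₂ = k(m(b, k(k(p(b), p(p(e))), p(p(m(b, e, b)))), k(e, m(b, e, c))), e):
1. k(m(b, k(k(p(b), p(p(e))), p(p(m(b, e, b)))), k(e, m(b, e, c))), e)  →  m(b, k(k(p(b), p(p(e))), p(p(m(b, e, b)))), k(e, m(b, e, c)))   [R1 at ε]
2. m(b, k(k(p(b), p(p(e))), p(p(m(b, e, b)))), k(e, m(b, e, c)))  →  k(k(p(b), p(p(e))), p(p(m(b, e, b))))   [R2 at ε]
3. k(k(p(b), p(p(e))), p(p(m(b, e, b))))  →  k(c, p(p(m(b, e, b))))   [R3 at 1]
4. k(c, p(p(m(b, e, b))))  →  k(c, p(p(e)))   [R2 at 2.1.1]
5. k(c, p(p(e)))  →  c   [R3 at ε]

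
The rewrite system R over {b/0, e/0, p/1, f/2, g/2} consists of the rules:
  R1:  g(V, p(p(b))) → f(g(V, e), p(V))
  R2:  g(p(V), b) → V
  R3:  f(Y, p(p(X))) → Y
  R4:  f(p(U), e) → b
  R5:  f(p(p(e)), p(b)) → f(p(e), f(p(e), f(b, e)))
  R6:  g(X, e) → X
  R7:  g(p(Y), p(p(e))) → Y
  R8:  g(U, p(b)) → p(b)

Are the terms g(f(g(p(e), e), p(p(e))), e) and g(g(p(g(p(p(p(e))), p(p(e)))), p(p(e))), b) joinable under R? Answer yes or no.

Reduce t₁ = g(f(g(p(e), e), p(p(e))), e):
1. g(f(g(p(e), e), p(p(e))), e)  →  f(g(p(e), e), p(p(e)))   [R6 at ε]
2. f(g(p(e), e), p(p(e)))  →  g(p(e), e)   [R3 at ε]
3. g(p(e), e)  →  p(e)   [R6 at ε]

Reduce t₂ = g(g(p(g(p(p(p(e))), p(p(e)))), p(p(e))), b):
1. g(g(p(g(p(p(p(e))), p(p(e)))), p(p(e))), b)  →  g(g(p(p(p(e))), p(p(e))), b)   [R7 at 1]
2. g(g(p(p(p(e))), p(p(e))), b)  →  g(p(p(e)), b)   [R7 at 1]
3. g(p(p(e)), b)  →  p(e)   [R2 at ε]

yes — NF(t₁) = p(e), NF(t₂) = p(e)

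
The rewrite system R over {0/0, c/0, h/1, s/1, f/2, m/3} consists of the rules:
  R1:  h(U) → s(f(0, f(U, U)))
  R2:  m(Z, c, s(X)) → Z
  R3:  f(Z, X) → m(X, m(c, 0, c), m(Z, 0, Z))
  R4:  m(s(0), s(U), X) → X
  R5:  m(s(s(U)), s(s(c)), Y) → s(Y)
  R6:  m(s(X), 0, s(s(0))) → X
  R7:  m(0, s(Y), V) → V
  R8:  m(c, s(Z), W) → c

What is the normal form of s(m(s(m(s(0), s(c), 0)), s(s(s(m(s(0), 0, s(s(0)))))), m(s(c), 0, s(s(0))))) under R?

1. s(m(s(m(s(0), s(c), 0)), s(s(s(m(s(0), 0, s(s(0)))))), m(s(c), 0, s(s(0)))))  →  s(m(s(0), s(s(s(m(s(0), 0, s(s(0)))))), m(s(c), 0, s(s(0)))))   [R4 at 1.1.1]
2. s(m(s(0), s(s(s(m(s(0), 0, s(s(0)))))), m(s(c), 0, s(s(0)))))  →  s(m(s(c), 0, s(s(0))))   [R4 at 1]
3. s(m(s(c), 0, s(s(0))))  →  s(c)   [R6 at 1]

s(c)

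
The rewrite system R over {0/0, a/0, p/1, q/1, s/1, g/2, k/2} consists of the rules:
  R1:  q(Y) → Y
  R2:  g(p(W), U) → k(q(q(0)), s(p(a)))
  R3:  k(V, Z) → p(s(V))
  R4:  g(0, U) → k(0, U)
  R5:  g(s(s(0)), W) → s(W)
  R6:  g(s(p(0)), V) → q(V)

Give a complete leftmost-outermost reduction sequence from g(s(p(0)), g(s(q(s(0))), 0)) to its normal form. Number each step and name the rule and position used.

s(0)

1. g(s(p(0)), g(s(q(s(0))), 0))  →  q(g(s(q(s(0))), 0))   [R6 at ε]
2. q(g(s(q(s(0))), 0))  →  g(s(q(s(0))), 0)   [R1 at ε]
3. g(s(q(s(0))), 0)  →  g(s(s(0)), 0)   [R1 at 1.1]
4. g(s(s(0)), 0)  →  s(0)   [R5 at ε]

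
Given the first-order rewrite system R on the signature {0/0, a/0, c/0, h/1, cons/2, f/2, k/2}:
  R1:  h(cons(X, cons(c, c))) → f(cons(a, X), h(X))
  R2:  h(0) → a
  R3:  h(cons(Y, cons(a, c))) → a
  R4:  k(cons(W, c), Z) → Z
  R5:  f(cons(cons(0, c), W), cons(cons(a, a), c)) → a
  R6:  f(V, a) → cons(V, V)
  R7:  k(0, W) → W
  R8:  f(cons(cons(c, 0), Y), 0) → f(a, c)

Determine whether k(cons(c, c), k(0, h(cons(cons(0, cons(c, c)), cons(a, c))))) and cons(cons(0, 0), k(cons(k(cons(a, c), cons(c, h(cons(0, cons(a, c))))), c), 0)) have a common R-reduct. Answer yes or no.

Reduce t₁ = k(cons(c, c), k(0, h(cons(cons(0, cons(c, c)), cons(a, c))))):
1. k(cons(c, c), k(0, h(cons(cons(0, cons(c, c)), cons(a, c)))))  →  k(0, h(cons(cons(0, cons(c, c)), cons(a, c))))   [R4 at ε]
2. k(0, h(cons(cons(0, cons(c, c)), cons(a, c))))  →  h(cons(cons(0, cons(c, c)), cons(a, c)))   [R7 at ε]
3. h(cons(cons(0, cons(c, c)), cons(a, c)))  →  a   [R3 at ε]

Reduce t₂ = cons(cons(0, 0), k(cons(k(cons(a, c), cons(c, h(cons(0, cons(a, c))))), c), 0)):
1. cons(cons(0, 0), k(cons(k(cons(a, c), cons(c, h(cons(0, cons(a, c))))), c), 0))  →  cons(cons(0, 0), 0)   [R4 at 2]

no — NF(t₁) = a, NF(t₂) = cons(cons(0, 0), 0)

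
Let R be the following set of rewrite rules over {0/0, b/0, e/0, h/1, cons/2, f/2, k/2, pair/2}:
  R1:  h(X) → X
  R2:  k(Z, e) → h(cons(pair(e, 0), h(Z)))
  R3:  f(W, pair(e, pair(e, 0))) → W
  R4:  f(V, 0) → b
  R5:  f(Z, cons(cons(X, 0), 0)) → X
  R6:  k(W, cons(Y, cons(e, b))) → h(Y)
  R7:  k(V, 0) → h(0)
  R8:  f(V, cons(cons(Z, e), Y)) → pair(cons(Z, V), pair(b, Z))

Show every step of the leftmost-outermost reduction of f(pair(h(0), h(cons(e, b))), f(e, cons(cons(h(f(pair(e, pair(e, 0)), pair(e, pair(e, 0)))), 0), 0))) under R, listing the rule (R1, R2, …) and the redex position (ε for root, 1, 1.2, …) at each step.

pair(0, cons(e, b))

1. f(pair(h(0), h(cons(e, b))), f(e, cons(cons(h(f(pair(e, pair(e, 0)), pair(e, pair(e, 0)))), 0), 0)))  →  f(pair(0, h(cons(e, b))), f(e, cons(cons(h(f(pair(e, pair(e, 0)), pair(e, pair(e, 0)))), 0), 0)))   [R1 at 1.1]
2. f(pair(0, h(cons(e, b))), f(e, cons(cons(h(f(pair(e, pair(e, 0)), pair(e, pair(e, 0)))), 0), 0)))  →  f(pair(0, cons(e, b)), f(e, cons(cons(h(f(pair(e, pair(e, 0)), pair(e, pair(e, 0)))), 0), 0)))   [R1 at 1.2]
3. f(pair(0, cons(e, b)), f(e, cons(cons(h(f(pair(e, pair(e, 0)), pair(e, pair(e, 0)))), 0), 0)))  →  f(pair(0, cons(e, b)), h(f(pair(e, pair(e, 0)), pair(e, pair(e, 0)))))   [R5 at 2]
4. f(pair(0, cons(e, b)), h(f(pair(e, pair(e, 0)), pair(e, pair(e, 0)))))  →  f(pair(0, cons(e, b)), f(pair(e, pair(e, 0)), pair(e, pair(e, 0))))   [R1 at 2]
5. f(pair(0, cons(e, b)), f(pair(e, pair(e, 0)), pair(e, pair(e, 0))))  →  f(pair(0, cons(e, b)), pair(e, pair(e, 0)))   [R3 at 2]
6. f(pair(0, cons(e, b)), pair(e, pair(e, 0)))  →  pair(0, cons(e, b))   [R3 at ε]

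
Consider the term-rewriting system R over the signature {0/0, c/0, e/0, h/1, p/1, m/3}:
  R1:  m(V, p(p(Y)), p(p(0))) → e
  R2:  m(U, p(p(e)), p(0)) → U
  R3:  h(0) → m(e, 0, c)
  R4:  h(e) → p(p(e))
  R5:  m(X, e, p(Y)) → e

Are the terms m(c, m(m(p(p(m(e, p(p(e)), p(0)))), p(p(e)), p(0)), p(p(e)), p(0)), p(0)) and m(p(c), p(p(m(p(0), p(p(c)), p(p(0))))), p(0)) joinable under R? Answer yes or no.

Reduce t₁ = m(c, m(m(p(p(m(e, p(p(e)), p(0)))), p(p(e)), p(0)), p(p(e)), p(0)), p(0)):
1. m(c, m(m(p(p(m(e, p(p(e)), p(0)))), p(p(e)), p(0)), p(p(e)), p(0)), p(0))  →  m(c, m(p(p(m(e, p(p(e)), p(0)))), p(p(e)), p(0)), p(0))   [R2 at 2]
2. m(c, m(p(p(m(e, p(p(e)), p(0)))), p(p(e)), p(0)), p(0))  →  m(c, p(p(m(e, p(p(e)), p(0)))), p(0))   [R2 at 2]
3. m(c, p(p(m(e, p(p(e)), p(0)))), p(0))  →  m(c, p(p(e)), p(0))   [R2 at 2.1.1]
4. m(c, p(p(e)), p(0))  →  c   [R2 at ε]

Reduce t₂ = m(p(c), p(p(m(p(0), p(p(c)), p(p(0))))), p(0)):
1. m(p(c), p(p(m(p(0), p(p(c)), p(p(0))))), p(0))  →  m(p(c), p(p(e)), p(0))   [R1 at 2.1.1]
2. m(p(c), p(p(e)), p(0))  →  p(c)   [R2 at ε]

no — NF(t₁) = c, NF(t₂) = p(c)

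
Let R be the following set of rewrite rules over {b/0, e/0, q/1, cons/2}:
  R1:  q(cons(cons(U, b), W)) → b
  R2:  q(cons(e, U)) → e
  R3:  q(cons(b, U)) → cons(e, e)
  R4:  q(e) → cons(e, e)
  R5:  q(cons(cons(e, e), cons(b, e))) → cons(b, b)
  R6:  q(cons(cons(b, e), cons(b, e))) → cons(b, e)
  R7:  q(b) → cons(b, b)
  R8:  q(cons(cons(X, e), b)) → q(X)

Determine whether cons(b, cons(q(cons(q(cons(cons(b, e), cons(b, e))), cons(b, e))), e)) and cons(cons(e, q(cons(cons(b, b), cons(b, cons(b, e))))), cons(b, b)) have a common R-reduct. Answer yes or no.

Reduce t₁ = cons(b, cons(q(cons(q(cons(cons(b, e), cons(b, e))), cons(b, e))), e)):
1. cons(b, cons(q(cons(q(cons(cons(b, e), cons(b, e))), cons(b, e))), e))  →  cons(b, cons(q(cons(cons(b, e), cons(b, e))), e))   [R6 at 2.1.1.1]
2. cons(b, cons(q(cons(cons(b, e), cons(b, e))), e))  →  cons(b, cons(cons(b, e), e))   [R6 at 2.1]

Reduce t₂ = cons(cons(e, q(cons(cons(b, b), cons(b, cons(b, e))))), cons(b, b)):
1. cons(cons(e, q(cons(cons(b, b), cons(b, cons(b, e))))), cons(b, b))  →  cons(cons(e, b), cons(b, b))   [R1 at 1.2]

no — NF(t₁) = cons(b, cons(cons(b, e), e)), NF(t₂) = cons(cons(e, b), cons(b, b))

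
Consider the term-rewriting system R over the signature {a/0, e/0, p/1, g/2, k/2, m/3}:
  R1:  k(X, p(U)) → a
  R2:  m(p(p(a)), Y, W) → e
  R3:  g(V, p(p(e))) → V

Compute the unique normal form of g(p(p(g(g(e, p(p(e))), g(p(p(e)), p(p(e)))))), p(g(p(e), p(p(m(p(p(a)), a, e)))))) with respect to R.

1. g(p(p(g(g(e, p(p(e))), g(p(p(e)), p(p(e)))))), p(g(p(e), p(p(m(p(p(a)), a, e))))))  →  g(p(p(g(e, g(p(p(e)), p(p(e)))))), p(g(p(e), p(p(m(p(p(a)), a, e))))))   [R3 at 1.1.1.1]
2. g(p(p(g(e, g(p(p(e)), p(p(e)))))), p(g(p(e), p(p(m(p(p(a)), a, e))))))  →  g(p(p(g(e, p(p(e))))), p(g(p(e), p(p(m(p(p(a)), a, e))))))   [R3 at 1.1.1.2]
3. g(p(p(g(e, p(p(e))))), p(g(p(e), p(p(m(p(p(a)), a, e))))))  →  g(p(p(e)), p(g(p(e), p(p(m(p(p(a)), a, e))))))   [R3 at 1.1.1]
4. g(p(p(e)), p(g(p(e), p(p(m(p(p(a)), a, e))))))  →  g(p(p(e)), p(g(p(e), p(p(e)))))   [R2 at 2.1.2.1.1]
5. g(p(p(e)), p(g(p(e), p(p(e)))))  →  g(p(p(e)), p(p(e)))   [R3 at 2.1]
6. g(p(p(e)), p(p(e)))  →  p(p(e))   [R3 at ε]

p(p(e))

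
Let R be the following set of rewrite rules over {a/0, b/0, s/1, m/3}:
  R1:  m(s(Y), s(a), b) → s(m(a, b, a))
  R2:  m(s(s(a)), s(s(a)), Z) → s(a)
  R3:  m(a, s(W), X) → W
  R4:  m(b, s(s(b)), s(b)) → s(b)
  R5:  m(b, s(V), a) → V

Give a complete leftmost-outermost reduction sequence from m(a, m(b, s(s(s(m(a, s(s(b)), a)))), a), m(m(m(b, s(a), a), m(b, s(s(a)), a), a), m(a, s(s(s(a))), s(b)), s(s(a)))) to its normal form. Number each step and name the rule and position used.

1. m(a, m(b, s(s(s(m(a, s(s(b)), a)))), a), m(m(m(b, s(a), a), m(b, s(s(a)), a), a), m(a, s(s(s(a))), s(b)), s(s(a))))  →  m(a, s(s(m(a, s(s(b)), a))), m(m(m(b, s(a), a), m(b, s(s(a)), a), a), m(a, s(s(s(a))), s(b)), s(s(a))))   [R5 at 2]
2. m(a, s(s(m(a, s(s(b)), a))), m(m(m(b, s(a), a), m(b, s(s(a)), a), a), m(a, s(s(s(a))), s(b)), s(s(a))))  →  s(m(a, s(s(b)), a))   [R3 at ε]
3. s(m(a, s(s(b)), a))  →  s(s(b))   [R3 at 1]

s(s(b))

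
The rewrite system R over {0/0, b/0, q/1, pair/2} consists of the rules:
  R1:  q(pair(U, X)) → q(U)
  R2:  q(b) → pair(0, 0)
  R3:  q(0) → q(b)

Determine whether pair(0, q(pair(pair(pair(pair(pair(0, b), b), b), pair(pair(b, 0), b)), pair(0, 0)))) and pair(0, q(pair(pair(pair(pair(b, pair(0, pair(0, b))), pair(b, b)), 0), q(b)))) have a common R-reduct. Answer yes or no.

yes — NF(t₁) = pair(0, pair(0, 0)), NF(t₂) = pair(0, pair(0, 0))

Reduce t₁ = pair(0, q(pair(pair(pair(pair(pair(0, b), b), b), pair(pair(b, 0), b)), pair(0, 0)))):
1. pair(0, q(pair(pair(pair(pair(pair(0, b), b), b), pair(pair(b, 0), b)), pair(0, 0))))  →  pair(0, q(pair(pair(pair(pair(0, b), b), b), pair(pair(b, 0), b))))   [R1 at 2]
2. pair(0, q(pair(pair(pair(pair(0, b), b), b), pair(pair(b, 0), b))))  →  pair(0, q(pair(pair(pair(0, b), b), b)))   [R1 at 2]
3. pair(0, q(pair(pair(pair(0, b), b), b)))  →  pair(0, q(pair(pair(0, b), b)))   [R1 at 2]
4. pair(0, q(pair(pair(0, b), b)))  →  pair(0, q(pair(0, b)))   [R1 at 2]
5. pair(0, q(pair(0, b)))  →  pair(0, q(0))   [R1 at 2]
6. pair(0, q(0))  →  pair(0, q(b))   [R3 at 2]
7. pair(0, q(b))  →  pair(0, pair(0, 0))   [R2 at 2]

Reduce t₂ = pair(0, q(pair(pair(pair(pair(b, pair(0, pair(0, b))), pair(b, b)), 0), q(b)))):
1. pair(0, q(pair(pair(pair(pair(b, pair(0, pair(0, b))), pair(b, b)), 0), q(b))))  →  pair(0, q(pair(pair(pair(b, pair(0, pair(0, b))), pair(b, b)), 0)))   [R1 at 2]
2. pair(0, q(pair(pair(pair(b, pair(0, pair(0, b))), pair(b, b)), 0)))  →  pair(0, q(pair(pair(b, pair(0, pair(0, b))), pair(b, b))))   [R1 at 2]
3. pair(0, q(pair(pair(b, pair(0, pair(0, b))), pair(b, b))))  →  pair(0, q(pair(b, pair(0, pair(0, b)))))   [R1 at 2]
4. pair(0, q(pair(b, pair(0, pair(0, b)))))  →  pair(0, q(b))   [R1 at 2]
5. pair(0, q(b))  →  pair(0, pair(0, 0))   [R2 at 2]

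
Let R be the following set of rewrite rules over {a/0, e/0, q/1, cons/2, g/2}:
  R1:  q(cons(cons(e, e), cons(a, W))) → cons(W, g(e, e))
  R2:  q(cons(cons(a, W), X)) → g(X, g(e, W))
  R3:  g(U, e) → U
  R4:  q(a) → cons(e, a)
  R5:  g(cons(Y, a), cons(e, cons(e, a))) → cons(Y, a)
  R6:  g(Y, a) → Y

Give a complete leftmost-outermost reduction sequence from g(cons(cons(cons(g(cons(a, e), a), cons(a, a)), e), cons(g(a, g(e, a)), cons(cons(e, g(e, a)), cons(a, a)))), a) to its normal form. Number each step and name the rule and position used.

1. g(cons(cons(cons(g(cons(a, e), a), cons(a, a)), e), cons(g(a, g(e, a)), cons(cons(e, g(e, a)), cons(a, a)))), a)  →  cons(cons(cons(g(cons(a, e), a), cons(a, a)), e), cons(g(a, g(e, a)), cons(cons(e, g(e, a)), cons(a, a))))   [R6 at ε]
2. cons(cons(cons(g(cons(a, e), a), cons(a, a)), e), cons(g(a, g(e, a)), cons(cons(e, g(e, a)), cons(a, a))))  →  cons(cons(cons(cons(a, e), cons(a, a)), e), cons(g(a, g(e, a)), cons(cons(e, g(e, a)), cons(a, a))))   [R6 at 1.1.1]
3. cons(cons(cons(cons(a, e), cons(a, a)), e), cons(g(a, g(e, a)), cons(cons(e, g(e, a)), cons(a, a))))  →  cons(cons(cons(cons(a, e), cons(a, a)), e), cons(g(a, e), cons(cons(e, g(e, a)), cons(a, a))))   [R6 at 2.1.2]
4. cons(cons(cons(cons(a, e), cons(a, a)), e), cons(g(a, e), cons(cons(e, g(e, a)), cons(a, a))))  →  cons(cons(cons(cons(a, e), cons(a, a)), e), cons(a, cons(cons(e, g(e, a)), cons(a, a))))   [R3 at 2.1]
5. cons(cons(cons(cons(a, e), cons(a, a)), e), cons(a, cons(cons(e, g(e, a)), cons(a, a))))  →  cons(cons(cons(cons(a, e), cons(a, a)), e), cons(a, cons(cons(e, e), cons(a, a))))   [R6 at 2.2.1.2]

cons(cons(cons(cons(a, e), cons(a, a)), e), cons(a, cons(cons(e, e), cons(a, a))))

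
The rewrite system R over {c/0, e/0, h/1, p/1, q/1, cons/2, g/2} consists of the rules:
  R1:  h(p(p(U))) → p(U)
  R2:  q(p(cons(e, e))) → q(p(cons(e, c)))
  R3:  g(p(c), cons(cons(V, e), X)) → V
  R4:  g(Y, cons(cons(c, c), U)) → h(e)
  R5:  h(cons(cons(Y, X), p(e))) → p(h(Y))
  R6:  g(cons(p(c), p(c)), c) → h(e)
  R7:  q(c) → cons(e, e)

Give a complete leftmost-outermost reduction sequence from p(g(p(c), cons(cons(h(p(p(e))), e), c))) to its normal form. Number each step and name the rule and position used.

p(p(e))

1. p(g(p(c), cons(cons(h(p(p(e))), e), c)))  →  p(h(p(p(e))))   [R3 at 1]
2. p(h(p(p(e))))  →  p(p(e))   [R1 at 1]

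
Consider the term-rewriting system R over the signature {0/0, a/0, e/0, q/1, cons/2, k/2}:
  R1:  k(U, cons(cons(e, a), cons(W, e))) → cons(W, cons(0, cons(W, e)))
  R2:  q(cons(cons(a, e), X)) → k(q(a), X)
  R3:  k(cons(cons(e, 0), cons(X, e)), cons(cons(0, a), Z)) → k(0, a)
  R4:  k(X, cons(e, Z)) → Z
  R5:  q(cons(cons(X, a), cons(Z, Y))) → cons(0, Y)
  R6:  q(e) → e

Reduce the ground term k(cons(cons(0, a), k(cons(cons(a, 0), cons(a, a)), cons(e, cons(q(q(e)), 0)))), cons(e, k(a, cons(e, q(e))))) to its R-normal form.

1. k(cons(cons(0, a), k(cons(cons(a, 0), cons(a, a)), cons(e, cons(q(q(e)), 0)))), cons(e, k(a, cons(e, q(e)))))  →  k(a, cons(e, q(e)))   [R4 at ε]
2. k(a, cons(e, q(e)))  →  q(e)   [R4 at ε]
3. q(e)  →  e   [R6 at ε]

e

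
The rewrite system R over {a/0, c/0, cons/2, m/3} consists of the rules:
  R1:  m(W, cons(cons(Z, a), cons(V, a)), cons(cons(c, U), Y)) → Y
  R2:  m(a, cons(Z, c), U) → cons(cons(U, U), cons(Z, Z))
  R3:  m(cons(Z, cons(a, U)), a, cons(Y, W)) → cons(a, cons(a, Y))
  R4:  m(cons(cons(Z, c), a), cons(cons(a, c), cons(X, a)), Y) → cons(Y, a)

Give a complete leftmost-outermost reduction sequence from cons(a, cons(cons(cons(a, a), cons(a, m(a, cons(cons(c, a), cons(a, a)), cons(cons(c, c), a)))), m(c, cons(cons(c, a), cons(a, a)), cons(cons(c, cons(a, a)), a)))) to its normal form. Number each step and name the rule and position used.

1. cons(a, cons(cons(cons(a, a), cons(a, m(a, cons(cons(c, a), cons(a, a)), cons(cons(c, c), a)))), m(c, cons(cons(c, a), cons(a, a)), cons(cons(c, cons(a, a)), a))))  →  cons(a, cons(cons(cons(a, a), cons(a, a)), m(c, cons(cons(c, a), cons(a, a)), cons(cons(c, cons(a, a)), a))))   [R1 at 2.1.2.2]
2. cons(a, cons(cons(cons(a, a), cons(a, a)), m(c, cons(cons(c, a), cons(a, a)), cons(cons(c, cons(a, a)), a))))  →  cons(a, cons(cons(cons(a, a), cons(a, a)), a))   [R1 at 2.2]

cons(a, cons(cons(cons(a, a), cons(a, a)), a))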